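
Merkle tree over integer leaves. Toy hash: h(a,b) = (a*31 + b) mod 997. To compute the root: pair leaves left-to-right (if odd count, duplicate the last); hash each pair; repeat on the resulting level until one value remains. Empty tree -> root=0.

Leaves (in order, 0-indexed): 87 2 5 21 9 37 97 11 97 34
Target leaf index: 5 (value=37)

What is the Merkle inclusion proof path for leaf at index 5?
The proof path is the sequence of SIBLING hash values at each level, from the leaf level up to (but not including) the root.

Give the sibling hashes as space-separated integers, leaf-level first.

L0 (leaves): [87, 2, 5, 21, 9, 37, 97, 11, 97, 34], target index=5
L1: h(87,2)=(87*31+2)%997=705 [pair 0] h(5,21)=(5*31+21)%997=176 [pair 1] h(9,37)=(9*31+37)%997=316 [pair 2] h(97,11)=(97*31+11)%997=27 [pair 3] h(97,34)=(97*31+34)%997=50 [pair 4] -> [705, 176, 316, 27, 50]
  Sibling for proof at L0: 9
L2: h(705,176)=(705*31+176)%997=97 [pair 0] h(316,27)=(316*31+27)%997=850 [pair 1] h(50,50)=(50*31+50)%997=603 [pair 2] -> [97, 850, 603]
  Sibling for proof at L1: 27
L3: h(97,850)=(97*31+850)%997=866 [pair 0] h(603,603)=(603*31+603)%997=353 [pair 1] -> [866, 353]
  Sibling for proof at L2: 97
L4: h(866,353)=(866*31+353)%997=280 [pair 0] -> [280]
  Sibling for proof at L3: 353
Root: 280
Proof path (sibling hashes from leaf to root): [9, 27, 97, 353]

Answer: 9 27 97 353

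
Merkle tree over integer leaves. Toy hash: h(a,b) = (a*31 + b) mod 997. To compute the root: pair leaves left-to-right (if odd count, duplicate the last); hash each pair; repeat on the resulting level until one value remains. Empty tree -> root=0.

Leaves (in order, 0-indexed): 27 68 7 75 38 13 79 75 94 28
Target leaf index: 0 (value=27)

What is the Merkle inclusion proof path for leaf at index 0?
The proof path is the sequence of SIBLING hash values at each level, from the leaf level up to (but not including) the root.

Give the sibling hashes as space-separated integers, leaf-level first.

L0 (leaves): [27, 68, 7, 75, 38, 13, 79, 75, 94, 28], target index=0
L1: h(27,68)=(27*31+68)%997=905 [pair 0] h(7,75)=(7*31+75)%997=292 [pair 1] h(38,13)=(38*31+13)%997=194 [pair 2] h(79,75)=(79*31+75)%997=530 [pair 3] h(94,28)=(94*31+28)%997=948 [pair 4] -> [905, 292, 194, 530, 948]
  Sibling for proof at L0: 68
L2: h(905,292)=(905*31+292)%997=431 [pair 0] h(194,530)=(194*31+530)%997=562 [pair 1] h(948,948)=(948*31+948)%997=426 [pair 2] -> [431, 562, 426]
  Sibling for proof at L1: 292
L3: h(431,562)=(431*31+562)%997=962 [pair 0] h(426,426)=(426*31+426)%997=671 [pair 1] -> [962, 671]
  Sibling for proof at L2: 562
L4: h(962,671)=(962*31+671)%997=583 [pair 0] -> [583]
  Sibling for proof at L3: 671
Root: 583
Proof path (sibling hashes from leaf to root): [68, 292, 562, 671]

Answer: 68 292 562 671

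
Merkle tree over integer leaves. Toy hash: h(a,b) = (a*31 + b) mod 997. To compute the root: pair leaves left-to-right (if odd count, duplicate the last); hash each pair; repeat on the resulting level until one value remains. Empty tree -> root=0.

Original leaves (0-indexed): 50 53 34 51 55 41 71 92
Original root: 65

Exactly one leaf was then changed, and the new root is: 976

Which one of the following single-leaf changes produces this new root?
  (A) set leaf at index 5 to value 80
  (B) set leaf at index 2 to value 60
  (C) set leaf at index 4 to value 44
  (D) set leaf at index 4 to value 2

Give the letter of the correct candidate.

Answer: D

Derivation:
Original leaves: [50, 53, 34, 51, 55, 41, 71, 92]
Target new root: 976
Try each candidate change and compute the resulting root:
Candidate A: set leaf[5] = 80 -> leaves = [50, 53, 34, 51, 55, 80, 71, 92]
  L0: [50, 53, 34, 51, 55, 80, 71, 92]
  L1: h(50,53)=(50*31+53)%997=606 h(34,51)=(34*31+51)%997=108 h(55,80)=(55*31+80)%997=788 h(71,92)=(71*31+92)%997=299 -> [606, 108, 788, 299]
  L2: h(606,108)=(606*31+108)%997=948 h(788,299)=(788*31+299)%997=799 -> [948, 799]
  L3: h(948,799)=(948*31+799)%997=277 -> [277]
  root = 277 != target 976
Candidate B: set leaf[2] = 60 -> leaves = [50, 53, 60, 51, 55, 41, 71, 92]
  L0: [50, 53, 60, 51, 55, 41, 71, 92]
  L1: h(50,53)=(50*31+53)%997=606 h(60,51)=(60*31+51)%997=914 h(55,41)=(55*31+41)%997=749 h(71,92)=(71*31+92)%997=299 -> [606, 914, 749, 299]
  L2: h(606,914)=(606*31+914)%997=757 h(749,299)=(749*31+299)%997=587 -> [757, 587]
  L3: h(757,587)=(757*31+587)%997=126 -> [126]
  root = 126 != target 976
Candidate C: set leaf[4] = 44 -> leaves = [50, 53, 34, 51, 44, 41, 71, 92]
  L0: [50, 53, 34, 51, 44, 41, 71, 92]
  L1: h(50,53)=(50*31+53)%997=606 h(34,51)=(34*31+51)%997=108 h(44,41)=(44*31+41)%997=408 h(71,92)=(71*31+92)%997=299 -> [606, 108, 408, 299]
  L2: h(606,108)=(606*31+108)%997=948 h(408,299)=(408*31+299)%997=983 -> [948, 983]
  L3: h(948,983)=(948*31+983)%997=461 -> [461]
  root = 461 != target 976
Candidate D: set leaf[4] = 2 -> leaves = [50, 53, 34, 51, 2, 41, 71, 92]
  L0: [50, 53, 34, 51, 2, 41, 71, 92]
  L1: h(50,53)=(50*31+53)%997=606 h(34,51)=(34*31+51)%997=108 h(2,41)=(2*31+41)%997=103 h(71,92)=(71*31+92)%997=299 -> [606, 108, 103, 299]
  L2: h(606,108)=(606*31+108)%997=948 h(103,299)=(103*31+299)%997=501 -> [948, 501]
  L3: h(948,501)=(948*31+501)%997=976 -> [976]
  root = 976 == target 976  ** MATCH **
Candidate D produces the target root.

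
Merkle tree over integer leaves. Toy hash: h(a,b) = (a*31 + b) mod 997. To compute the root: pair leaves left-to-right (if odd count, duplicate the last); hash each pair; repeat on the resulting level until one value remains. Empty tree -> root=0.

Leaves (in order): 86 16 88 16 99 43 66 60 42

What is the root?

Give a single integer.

L0: [86, 16, 88, 16, 99, 43, 66, 60, 42]
L1: h(86,16)=(86*31+16)%997=688 h(88,16)=(88*31+16)%997=750 h(99,43)=(99*31+43)%997=121 h(66,60)=(66*31+60)%997=112 h(42,42)=(42*31+42)%997=347 -> [688, 750, 121, 112, 347]
L2: h(688,750)=(688*31+750)%997=144 h(121,112)=(121*31+112)%997=872 h(347,347)=(347*31+347)%997=137 -> [144, 872, 137]
L3: h(144,872)=(144*31+872)%997=351 h(137,137)=(137*31+137)%997=396 -> [351, 396]
L4: h(351,396)=(351*31+396)%997=310 -> [310]

Answer: 310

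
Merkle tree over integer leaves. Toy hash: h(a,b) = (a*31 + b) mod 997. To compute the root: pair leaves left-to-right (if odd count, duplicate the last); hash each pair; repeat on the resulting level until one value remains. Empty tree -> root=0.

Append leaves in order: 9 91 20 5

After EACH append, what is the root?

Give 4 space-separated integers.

Answer: 9 370 146 131

Derivation:
After append 9 (leaves=[9]):
  L0: [9]
  root=9
After append 91 (leaves=[9, 91]):
  L0: [9, 91]
  L1: h(9,91)=(9*31+91)%997=370 -> [370]
  root=370
After append 20 (leaves=[9, 91, 20]):
  L0: [9, 91, 20]
  L1: h(9,91)=(9*31+91)%997=370 h(20,20)=(20*31+20)%997=640 -> [370, 640]
  L2: h(370,640)=(370*31+640)%997=146 -> [146]
  root=146
After append 5 (leaves=[9, 91, 20, 5]):
  L0: [9, 91, 20, 5]
  L1: h(9,91)=(9*31+91)%997=370 h(20,5)=(20*31+5)%997=625 -> [370, 625]
  L2: h(370,625)=(370*31+625)%997=131 -> [131]
  root=131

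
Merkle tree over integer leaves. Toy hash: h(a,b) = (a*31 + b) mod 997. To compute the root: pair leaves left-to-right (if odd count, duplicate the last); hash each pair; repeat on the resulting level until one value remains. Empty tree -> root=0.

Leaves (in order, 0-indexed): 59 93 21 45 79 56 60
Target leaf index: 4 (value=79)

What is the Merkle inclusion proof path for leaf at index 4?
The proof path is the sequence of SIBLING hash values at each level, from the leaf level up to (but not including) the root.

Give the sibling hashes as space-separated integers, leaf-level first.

Answer: 56 923 458

Derivation:
L0 (leaves): [59, 93, 21, 45, 79, 56, 60], target index=4
L1: h(59,93)=(59*31+93)%997=925 [pair 0] h(21,45)=(21*31+45)%997=696 [pair 1] h(79,56)=(79*31+56)%997=511 [pair 2] h(60,60)=(60*31+60)%997=923 [pair 3] -> [925, 696, 511, 923]
  Sibling for proof at L0: 56
L2: h(925,696)=(925*31+696)%997=458 [pair 0] h(511,923)=(511*31+923)%997=812 [pair 1] -> [458, 812]
  Sibling for proof at L1: 923
L3: h(458,812)=(458*31+812)%997=55 [pair 0] -> [55]
  Sibling for proof at L2: 458
Root: 55
Proof path (sibling hashes from leaf to root): [56, 923, 458]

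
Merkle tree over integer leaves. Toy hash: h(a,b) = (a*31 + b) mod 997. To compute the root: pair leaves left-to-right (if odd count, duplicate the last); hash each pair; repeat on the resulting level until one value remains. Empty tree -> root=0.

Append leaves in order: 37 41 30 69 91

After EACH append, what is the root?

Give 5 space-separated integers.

Answer: 37 191 899 938 628

Derivation:
After append 37 (leaves=[37]):
  L0: [37]
  root=37
After append 41 (leaves=[37, 41]):
  L0: [37, 41]
  L1: h(37,41)=(37*31+41)%997=191 -> [191]
  root=191
After append 30 (leaves=[37, 41, 30]):
  L0: [37, 41, 30]
  L1: h(37,41)=(37*31+41)%997=191 h(30,30)=(30*31+30)%997=960 -> [191, 960]
  L2: h(191,960)=(191*31+960)%997=899 -> [899]
  root=899
After append 69 (leaves=[37, 41, 30, 69]):
  L0: [37, 41, 30, 69]
  L1: h(37,41)=(37*31+41)%997=191 h(30,69)=(30*31+69)%997=2 -> [191, 2]
  L2: h(191,2)=(191*31+2)%997=938 -> [938]
  root=938
After append 91 (leaves=[37, 41, 30, 69, 91]):
  L0: [37, 41, 30, 69, 91]
  L1: h(37,41)=(37*31+41)%997=191 h(30,69)=(30*31+69)%997=2 h(91,91)=(91*31+91)%997=918 -> [191, 2, 918]
  L2: h(191,2)=(191*31+2)%997=938 h(918,918)=(918*31+918)%997=463 -> [938, 463]
  L3: h(938,463)=(938*31+463)%997=628 -> [628]
  root=628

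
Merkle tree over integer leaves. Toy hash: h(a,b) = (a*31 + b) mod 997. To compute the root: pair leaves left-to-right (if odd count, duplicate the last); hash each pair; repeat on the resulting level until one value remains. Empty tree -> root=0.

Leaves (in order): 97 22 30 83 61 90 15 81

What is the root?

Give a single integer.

L0: [97, 22, 30, 83, 61, 90, 15, 81]
L1: h(97,22)=(97*31+22)%997=38 h(30,83)=(30*31+83)%997=16 h(61,90)=(61*31+90)%997=984 h(15,81)=(15*31+81)%997=546 -> [38, 16, 984, 546]
L2: h(38,16)=(38*31+16)%997=197 h(984,546)=(984*31+546)%997=143 -> [197, 143]
L3: h(197,143)=(197*31+143)%997=268 -> [268]

Answer: 268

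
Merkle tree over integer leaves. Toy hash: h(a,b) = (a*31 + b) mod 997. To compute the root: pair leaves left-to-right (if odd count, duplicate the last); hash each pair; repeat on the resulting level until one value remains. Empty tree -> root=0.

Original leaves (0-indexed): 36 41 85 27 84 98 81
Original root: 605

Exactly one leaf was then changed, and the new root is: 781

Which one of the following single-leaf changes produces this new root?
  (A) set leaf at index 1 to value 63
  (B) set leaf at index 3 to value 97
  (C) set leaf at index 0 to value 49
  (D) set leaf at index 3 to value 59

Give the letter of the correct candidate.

Original leaves: [36, 41, 85, 27, 84, 98, 81]
Target new root: 781
Try each candidate change and compute the resulting root:
Candidate A: set leaf[1] = 63 -> leaves = [36, 63, 85, 27, 84, 98, 81]
  L0: [36, 63, 85, 27, 84, 98, 81]
  L1: h(36,63)=(36*31+63)%997=182 h(85,27)=(85*31+27)%997=668 h(84,98)=(84*31+98)%997=708 h(81,81)=(81*31+81)%997=598 -> [182, 668, 708, 598]
  L2: h(182,668)=(182*31+668)%997=328 h(708,598)=(708*31+598)%997=612 -> [328, 612]
  L3: h(328,612)=(328*31+612)%997=810 -> [810]
  root = 810 != target 781
Candidate B: set leaf[3] = 97 -> leaves = [36, 41, 85, 97, 84, 98, 81]
  L0: [36, 41, 85, 97, 84, 98, 81]
  L1: h(36,41)=(36*31+41)%997=160 h(85,97)=(85*31+97)%997=738 h(84,98)=(84*31+98)%997=708 h(81,81)=(81*31+81)%997=598 -> [160, 738, 708, 598]
  L2: h(160,738)=(160*31+738)%997=713 h(708,598)=(708*31+598)%997=612 -> [713, 612]
  L3: h(713,612)=(713*31+612)%997=781 -> [781]
  root = 781 == target 781  ** MATCH **
Candidate C: set leaf[0] = 49 -> leaves = [49, 41, 85, 27, 84, 98, 81]
  L0: [49, 41, 85, 27, 84, 98, 81]
  L1: h(49,41)=(49*31+41)%997=563 h(85,27)=(85*31+27)%997=668 h(84,98)=(84*31+98)%997=708 h(81,81)=(81*31+81)%997=598 -> [563, 668, 708, 598]
  L2: h(563,668)=(563*31+668)%997=175 h(708,598)=(708*31+598)%997=612 -> [175, 612]
  L3: h(175,612)=(175*31+612)%997=55 -> [55]
  root = 55 != target 781
Candidate D: set leaf[3] = 59 -> leaves = [36, 41, 85, 59, 84, 98, 81]
  L0: [36, 41, 85, 59, 84, 98, 81]
  L1: h(36,41)=(36*31+41)%997=160 h(85,59)=(85*31+59)%997=700 h(84,98)=(84*31+98)%997=708 h(81,81)=(81*31+81)%997=598 -> [160, 700, 708, 598]
  L2: h(160,700)=(160*31+700)%997=675 h(708,598)=(708*31+598)%997=612 -> [675, 612]
  L3: h(675,612)=(675*31+612)%997=600 -> [600]
  root = 600 != target 781
Candidate B produces the target root.

Answer: B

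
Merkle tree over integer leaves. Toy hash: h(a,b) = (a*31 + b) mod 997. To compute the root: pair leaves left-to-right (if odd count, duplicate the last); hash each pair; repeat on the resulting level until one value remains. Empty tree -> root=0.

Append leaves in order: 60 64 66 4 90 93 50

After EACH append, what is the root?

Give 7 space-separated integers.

After append 60 (leaves=[60]):
  L0: [60]
  root=60
After append 64 (leaves=[60, 64]):
  L0: [60, 64]
  L1: h(60,64)=(60*31+64)%997=927 -> [927]
  root=927
After append 66 (leaves=[60, 64, 66]):
  L0: [60, 64, 66]
  L1: h(60,64)=(60*31+64)%997=927 h(66,66)=(66*31+66)%997=118 -> [927, 118]
  L2: h(927,118)=(927*31+118)%997=939 -> [939]
  root=939
After append 4 (leaves=[60, 64, 66, 4]):
  L0: [60, 64, 66, 4]
  L1: h(60,64)=(60*31+64)%997=927 h(66,4)=(66*31+4)%997=56 -> [927, 56]
  L2: h(927,56)=(927*31+56)%997=877 -> [877]
  root=877
After append 90 (leaves=[60, 64, 66, 4, 90]):
  L0: [60, 64, 66, 4, 90]
  L1: h(60,64)=(60*31+64)%997=927 h(66,4)=(66*31+4)%997=56 h(90,90)=(90*31+90)%997=886 -> [927, 56, 886]
  L2: h(927,56)=(927*31+56)%997=877 h(886,886)=(886*31+886)%997=436 -> [877, 436]
  L3: h(877,436)=(877*31+436)%997=704 -> [704]
  root=704
After append 93 (leaves=[60, 64, 66, 4, 90, 93]):
  L0: [60, 64, 66, 4, 90, 93]
  L1: h(60,64)=(60*31+64)%997=927 h(66,4)=(66*31+4)%997=56 h(90,93)=(90*31+93)%997=889 -> [927, 56, 889]
  L2: h(927,56)=(927*31+56)%997=877 h(889,889)=(889*31+889)%997=532 -> [877, 532]
  L3: h(877,532)=(877*31+532)%997=800 -> [800]
  root=800
After append 50 (leaves=[60, 64, 66, 4, 90, 93, 50]):
  L0: [60, 64, 66, 4, 90, 93, 50]
  L1: h(60,64)=(60*31+64)%997=927 h(66,4)=(66*31+4)%997=56 h(90,93)=(90*31+93)%997=889 h(50,50)=(50*31+50)%997=603 -> [927, 56, 889, 603]
  L2: h(927,56)=(927*31+56)%997=877 h(889,603)=(889*31+603)%997=246 -> [877, 246]
  L3: h(877,246)=(877*31+246)%997=514 -> [514]
  root=514

Answer: 60 927 939 877 704 800 514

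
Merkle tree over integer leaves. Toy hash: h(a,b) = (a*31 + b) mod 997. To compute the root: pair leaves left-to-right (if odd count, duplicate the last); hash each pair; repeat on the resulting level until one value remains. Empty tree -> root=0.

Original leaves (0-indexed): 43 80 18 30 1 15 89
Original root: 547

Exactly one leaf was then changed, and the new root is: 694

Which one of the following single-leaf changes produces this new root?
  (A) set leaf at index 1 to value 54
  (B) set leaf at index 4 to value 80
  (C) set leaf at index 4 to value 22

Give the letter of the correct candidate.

Answer: B

Derivation:
Original leaves: [43, 80, 18, 30, 1, 15, 89]
Target new root: 694
Try each candidate change and compute the resulting root:
Candidate A: set leaf[1] = 54 -> leaves = [43, 54, 18, 30, 1, 15, 89]
  L0: [43, 54, 18, 30, 1, 15, 89]
  L1: h(43,54)=(43*31+54)%997=390 h(18,30)=(18*31+30)%997=588 h(1,15)=(1*31+15)%997=46 h(89,89)=(89*31+89)%997=854 -> [390, 588, 46, 854]
  L2: h(390,588)=(390*31+588)%997=714 h(46,854)=(46*31+854)%997=286 -> [714, 286]
  L3: h(714,286)=(714*31+286)%997=486 -> [486]
  root = 486 != target 694
Candidate B: set leaf[4] = 80 -> leaves = [43, 80, 18, 30, 80, 15, 89]
  L0: [43, 80, 18, 30, 80, 15, 89]
  L1: h(43,80)=(43*31+80)%997=416 h(18,30)=(18*31+30)%997=588 h(80,15)=(80*31+15)%997=501 h(89,89)=(89*31+89)%997=854 -> [416, 588, 501, 854]
  L2: h(416,588)=(416*31+588)%997=523 h(501,854)=(501*31+854)%997=433 -> [523, 433]
  L3: h(523,433)=(523*31+433)%997=694 -> [694]
  root = 694 == target 694  ** MATCH **
Candidate C: set leaf[4] = 22 -> leaves = [43, 80, 18, 30, 22, 15, 89]
  L0: [43, 80, 18, 30, 22, 15, 89]
  L1: h(43,80)=(43*31+80)%997=416 h(18,30)=(18*31+30)%997=588 h(22,15)=(22*31+15)%997=697 h(89,89)=(89*31+89)%997=854 -> [416, 588, 697, 854]
  L2: h(416,588)=(416*31+588)%997=523 h(697,854)=(697*31+854)%997=527 -> [523, 527]
  L3: h(523,527)=(523*31+527)%997=788 -> [788]
  root = 788 != target 694
Candidate B produces the target root.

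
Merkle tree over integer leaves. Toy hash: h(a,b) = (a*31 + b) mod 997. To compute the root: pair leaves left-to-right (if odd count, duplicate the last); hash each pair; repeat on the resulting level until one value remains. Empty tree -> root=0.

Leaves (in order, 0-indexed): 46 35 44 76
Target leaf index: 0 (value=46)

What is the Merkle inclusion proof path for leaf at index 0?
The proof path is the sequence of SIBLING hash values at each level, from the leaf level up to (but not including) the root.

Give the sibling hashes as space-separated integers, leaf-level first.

L0 (leaves): [46, 35, 44, 76], target index=0
L1: h(46,35)=(46*31+35)%997=464 [pair 0] h(44,76)=(44*31+76)%997=443 [pair 1] -> [464, 443]
  Sibling for proof at L0: 35
L2: h(464,443)=(464*31+443)%997=869 [pair 0] -> [869]
  Sibling for proof at L1: 443
Root: 869
Proof path (sibling hashes from leaf to root): [35, 443]

Answer: 35 443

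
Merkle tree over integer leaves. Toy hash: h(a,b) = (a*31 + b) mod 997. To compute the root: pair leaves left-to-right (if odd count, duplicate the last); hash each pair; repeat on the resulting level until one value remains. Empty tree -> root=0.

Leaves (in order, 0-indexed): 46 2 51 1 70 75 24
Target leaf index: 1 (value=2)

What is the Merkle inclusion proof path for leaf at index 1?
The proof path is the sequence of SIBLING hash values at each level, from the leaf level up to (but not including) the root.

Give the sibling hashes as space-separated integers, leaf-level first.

L0 (leaves): [46, 2, 51, 1, 70, 75, 24], target index=1
L1: h(46,2)=(46*31+2)%997=431 [pair 0] h(51,1)=(51*31+1)%997=585 [pair 1] h(70,75)=(70*31+75)%997=251 [pair 2] h(24,24)=(24*31+24)%997=768 [pair 3] -> [431, 585, 251, 768]
  Sibling for proof at L0: 46
L2: h(431,585)=(431*31+585)%997=985 [pair 0] h(251,768)=(251*31+768)%997=573 [pair 1] -> [985, 573]
  Sibling for proof at L1: 585
L3: h(985,573)=(985*31+573)%997=201 [pair 0] -> [201]
  Sibling for proof at L2: 573
Root: 201
Proof path (sibling hashes from leaf to root): [46, 585, 573]

Answer: 46 585 573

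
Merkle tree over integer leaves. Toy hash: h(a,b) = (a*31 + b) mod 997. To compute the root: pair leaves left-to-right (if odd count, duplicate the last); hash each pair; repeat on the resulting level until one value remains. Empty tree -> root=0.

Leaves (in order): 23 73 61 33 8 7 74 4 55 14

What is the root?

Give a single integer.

Answer: 508

Derivation:
L0: [23, 73, 61, 33, 8, 7, 74, 4, 55, 14]
L1: h(23,73)=(23*31+73)%997=786 h(61,33)=(61*31+33)%997=927 h(8,7)=(8*31+7)%997=255 h(74,4)=(74*31+4)%997=304 h(55,14)=(55*31+14)%997=722 -> [786, 927, 255, 304, 722]
L2: h(786,927)=(786*31+927)%997=368 h(255,304)=(255*31+304)%997=233 h(722,722)=(722*31+722)%997=173 -> [368, 233, 173]
L3: h(368,233)=(368*31+233)%997=674 h(173,173)=(173*31+173)%997=551 -> [674, 551]
L4: h(674,551)=(674*31+551)%997=508 -> [508]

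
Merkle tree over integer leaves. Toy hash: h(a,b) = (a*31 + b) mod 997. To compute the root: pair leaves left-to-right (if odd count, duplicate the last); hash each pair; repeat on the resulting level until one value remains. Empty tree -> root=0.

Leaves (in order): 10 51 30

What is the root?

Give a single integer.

L0: [10, 51, 30]
L1: h(10,51)=(10*31+51)%997=361 h(30,30)=(30*31+30)%997=960 -> [361, 960]
L2: h(361,960)=(361*31+960)%997=187 -> [187]

Answer: 187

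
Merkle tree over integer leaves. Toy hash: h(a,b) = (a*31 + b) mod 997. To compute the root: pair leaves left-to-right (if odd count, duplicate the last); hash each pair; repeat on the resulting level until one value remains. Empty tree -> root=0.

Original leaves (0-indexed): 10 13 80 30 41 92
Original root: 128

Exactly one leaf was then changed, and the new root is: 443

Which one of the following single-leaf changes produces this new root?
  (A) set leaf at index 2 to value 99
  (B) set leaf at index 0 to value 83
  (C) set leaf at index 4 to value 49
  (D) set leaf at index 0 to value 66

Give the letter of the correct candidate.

Original leaves: [10, 13, 80, 30, 41, 92]
Target new root: 443
Try each candidate change and compute the resulting root:
Candidate A: set leaf[2] = 99 -> leaves = [10, 13, 99, 30, 41, 92]
  L0: [10, 13, 99, 30, 41, 92]
  L1: h(10,13)=(10*31+13)%997=323 h(99,30)=(99*31+30)%997=108 h(41,92)=(41*31+92)%997=366 -> [323, 108, 366]
  L2: h(323,108)=(323*31+108)%997=151 h(366,366)=(366*31+366)%997=745 -> [151, 745]
  L3: h(151,745)=(151*31+745)%997=441 -> [441]
  root = 441 != target 443
Candidate B: set leaf[0] = 83 -> leaves = [83, 13, 80, 30, 41, 92]
  L0: [83, 13, 80, 30, 41, 92]
  L1: h(83,13)=(83*31+13)%997=592 h(80,30)=(80*31+30)%997=516 h(41,92)=(41*31+92)%997=366 -> [592, 516, 366]
  L2: h(592,516)=(592*31+516)%997=922 h(366,366)=(366*31+366)%997=745 -> [922, 745]
  L3: h(922,745)=(922*31+745)%997=414 -> [414]
  root = 414 != target 443
Candidate C: set leaf[4] = 49 -> leaves = [10, 13, 80, 30, 49, 92]
  L0: [10, 13, 80, 30, 49, 92]
  L1: h(10,13)=(10*31+13)%997=323 h(80,30)=(80*31+30)%997=516 h(49,92)=(49*31+92)%997=614 -> [323, 516, 614]
  L2: h(323,516)=(323*31+516)%997=559 h(614,614)=(614*31+614)%997=705 -> [559, 705]
  L3: h(559,705)=(559*31+705)%997=88 -> [88]
  root = 88 != target 443
Candidate D: set leaf[0] = 66 -> leaves = [66, 13, 80, 30, 41, 92]
  L0: [66, 13, 80, 30, 41, 92]
  L1: h(66,13)=(66*31+13)%997=65 h(80,30)=(80*31+30)%997=516 h(41,92)=(41*31+92)%997=366 -> [65, 516, 366]
  L2: h(65,516)=(65*31+516)%997=537 h(366,366)=(366*31+366)%997=745 -> [537, 745]
  L3: h(537,745)=(537*31+745)%997=443 -> [443]
  root = 443 == target 443  ** MATCH **
Candidate D produces the target root.

Answer: D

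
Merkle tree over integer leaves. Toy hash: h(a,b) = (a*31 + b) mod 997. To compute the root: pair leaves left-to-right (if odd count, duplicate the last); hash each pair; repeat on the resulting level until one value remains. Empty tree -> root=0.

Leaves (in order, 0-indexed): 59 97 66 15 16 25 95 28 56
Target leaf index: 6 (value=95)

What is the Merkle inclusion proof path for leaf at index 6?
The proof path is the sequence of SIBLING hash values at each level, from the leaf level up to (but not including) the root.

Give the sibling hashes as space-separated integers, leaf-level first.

L0 (leaves): [59, 97, 66, 15, 16, 25, 95, 28, 56], target index=6
L1: h(59,97)=(59*31+97)%997=929 [pair 0] h(66,15)=(66*31+15)%997=67 [pair 1] h(16,25)=(16*31+25)%997=521 [pair 2] h(95,28)=(95*31+28)%997=979 [pair 3] h(56,56)=(56*31+56)%997=795 [pair 4] -> [929, 67, 521, 979, 795]
  Sibling for proof at L0: 28
L2: h(929,67)=(929*31+67)%997=950 [pair 0] h(521,979)=(521*31+979)%997=181 [pair 1] h(795,795)=(795*31+795)%997=515 [pair 2] -> [950, 181, 515]
  Sibling for proof at L1: 521
L3: h(950,181)=(950*31+181)%997=718 [pair 0] h(515,515)=(515*31+515)%997=528 [pair 1] -> [718, 528]
  Sibling for proof at L2: 950
L4: h(718,528)=(718*31+528)%997=852 [pair 0] -> [852]
  Sibling for proof at L3: 528
Root: 852
Proof path (sibling hashes from leaf to root): [28, 521, 950, 528]

Answer: 28 521 950 528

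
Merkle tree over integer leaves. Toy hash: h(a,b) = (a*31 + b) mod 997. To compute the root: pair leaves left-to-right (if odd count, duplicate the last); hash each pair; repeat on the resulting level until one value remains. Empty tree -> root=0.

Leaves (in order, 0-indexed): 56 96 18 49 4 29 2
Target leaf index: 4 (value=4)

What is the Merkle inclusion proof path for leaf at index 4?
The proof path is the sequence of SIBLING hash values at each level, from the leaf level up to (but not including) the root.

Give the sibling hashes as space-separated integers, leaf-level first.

L0 (leaves): [56, 96, 18, 49, 4, 29, 2], target index=4
L1: h(56,96)=(56*31+96)%997=835 [pair 0] h(18,49)=(18*31+49)%997=607 [pair 1] h(4,29)=(4*31+29)%997=153 [pair 2] h(2,2)=(2*31+2)%997=64 [pair 3] -> [835, 607, 153, 64]
  Sibling for proof at L0: 29
L2: h(835,607)=(835*31+607)%997=570 [pair 0] h(153,64)=(153*31+64)%997=819 [pair 1] -> [570, 819]
  Sibling for proof at L1: 64
L3: h(570,819)=(570*31+819)%997=543 [pair 0] -> [543]
  Sibling for proof at L2: 570
Root: 543
Proof path (sibling hashes from leaf to root): [29, 64, 570]

Answer: 29 64 570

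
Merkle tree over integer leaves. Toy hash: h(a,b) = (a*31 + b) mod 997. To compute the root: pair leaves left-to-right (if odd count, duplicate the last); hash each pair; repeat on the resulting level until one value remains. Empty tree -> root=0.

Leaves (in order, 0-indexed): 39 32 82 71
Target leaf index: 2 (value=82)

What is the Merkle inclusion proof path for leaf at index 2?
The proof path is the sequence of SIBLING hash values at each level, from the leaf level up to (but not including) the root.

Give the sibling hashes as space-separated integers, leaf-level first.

Answer: 71 244

Derivation:
L0 (leaves): [39, 32, 82, 71], target index=2
L1: h(39,32)=(39*31+32)%997=244 [pair 0] h(82,71)=(82*31+71)%997=619 [pair 1] -> [244, 619]
  Sibling for proof at L0: 71
L2: h(244,619)=(244*31+619)%997=207 [pair 0] -> [207]
  Sibling for proof at L1: 244
Root: 207
Proof path (sibling hashes from leaf to root): [71, 244]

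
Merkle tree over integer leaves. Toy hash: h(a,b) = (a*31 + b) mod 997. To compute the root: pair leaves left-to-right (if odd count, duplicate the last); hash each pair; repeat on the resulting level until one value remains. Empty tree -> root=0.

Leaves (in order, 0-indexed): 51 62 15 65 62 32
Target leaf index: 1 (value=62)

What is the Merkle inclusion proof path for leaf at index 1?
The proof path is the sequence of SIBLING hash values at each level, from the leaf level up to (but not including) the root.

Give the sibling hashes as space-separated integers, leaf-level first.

L0 (leaves): [51, 62, 15, 65, 62, 32], target index=1
L1: h(51,62)=(51*31+62)%997=646 [pair 0] h(15,65)=(15*31+65)%997=530 [pair 1] h(62,32)=(62*31+32)%997=957 [pair 2] -> [646, 530, 957]
  Sibling for proof at L0: 51
L2: h(646,530)=(646*31+530)%997=616 [pair 0] h(957,957)=(957*31+957)%997=714 [pair 1] -> [616, 714]
  Sibling for proof at L1: 530
L3: h(616,714)=(616*31+714)%997=867 [pair 0] -> [867]
  Sibling for proof at L2: 714
Root: 867
Proof path (sibling hashes from leaf to root): [51, 530, 714]

Answer: 51 530 714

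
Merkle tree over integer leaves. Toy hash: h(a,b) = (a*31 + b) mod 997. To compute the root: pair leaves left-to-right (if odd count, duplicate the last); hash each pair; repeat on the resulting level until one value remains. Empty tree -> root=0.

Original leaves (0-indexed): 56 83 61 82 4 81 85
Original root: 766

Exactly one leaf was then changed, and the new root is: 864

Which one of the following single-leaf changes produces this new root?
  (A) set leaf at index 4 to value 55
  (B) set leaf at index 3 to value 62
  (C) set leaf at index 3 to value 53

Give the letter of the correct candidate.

Original leaves: [56, 83, 61, 82, 4, 81, 85]
Target new root: 864
Try each candidate change and compute the resulting root:
Candidate A: set leaf[4] = 55 -> leaves = [56, 83, 61, 82, 55, 81, 85]
  L0: [56, 83, 61, 82, 55, 81, 85]
  L1: h(56,83)=(56*31+83)%997=822 h(61,82)=(61*31+82)%997=976 h(55,81)=(55*31+81)%997=789 h(85,85)=(85*31+85)%997=726 -> [822, 976, 789, 726]
  L2: h(822,976)=(822*31+976)%997=536 h(789,726)=(789*31+726)%997=260 -> [536, 260]
  L3: h(536,260)=(536*31+260)%997=924 -> [924]
  root = 924 != target 864
Candidate B: set leaf[3] = 62 -> leaves = [56, 83, 61, 62, 4, 81, 85]
  L0: [56, 83, 61, 62, 4, 81, 85]
  L1: h(56,83)=(56*31+83)%997=822 h(61,62)=(61*31+62)%997=956 h(4,81)=(4*31+81)%997=205 h(85,85)=(85*31+85)%997=726 -> [822, 956, 205, 726]
  L2: h(822,956)=(822*31+956)%997=516 h(205,726)=(205*31+726)%997=102 -> [516, 102]
  L3: h(516,102)=(516*31+102)%997=146 -> [146]
  root = 146 != target 864
Candidate C: set leaf[3] = 53 -> leaves = [56, 83, 61, 53, 4, 81, 85]
  L0: [56, 83, 61, 53, 4, 81, 85]
  L1: h(56,83)=(56*31+83)%997=822 h(61,53)=(61*31+53)%997=947 h(4,81)=(4*31+81)%997=205 h(85,85)=(85*31+85)%997=726 -> [822, 947, 205, 726]
  L2: h(822,947)=(822*31+947)%997=507 h(205,726)=(205*31+726)%997=102 -> [507, 102]
  L3: h(507,102)=(507*31+102)%997=864 -> [864]
  root = 864 == target 864  ** MATCH **
Candidate C produces the target root.

Answer: C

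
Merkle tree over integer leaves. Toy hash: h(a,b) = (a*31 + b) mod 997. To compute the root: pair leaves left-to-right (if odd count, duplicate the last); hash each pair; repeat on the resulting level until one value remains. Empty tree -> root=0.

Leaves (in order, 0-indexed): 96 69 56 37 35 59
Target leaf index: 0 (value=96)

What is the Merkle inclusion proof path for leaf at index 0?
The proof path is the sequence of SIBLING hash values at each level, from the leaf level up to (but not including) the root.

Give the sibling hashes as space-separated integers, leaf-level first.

L0 (leaves): [96, 69, 56, 37, 35, 59], target index=0
L1: h(96,69)=(96*31+69)%997=54 [pair 0] h(56,37)=(56*31+37)%997=776 [pair 1] h(35,59)=(35*31+59)%997=147 [pair 2] -> [54, 776, 147]
  Sibling for proof at L0: 69
L2: h(54,776)=(54*31+776)%997=456 [pair 0] h(147,147)=(147*31+147)%997=716 [pair 1] -> [456, 716]
  Sibling for proof at L1: 776
L3: h(456,716)=(456*31+716)%997=894 [pair 0] -> [894]
  Sibling for proof at L2: 716
Root: 894
Proof path (sibling hashes from leaf to root): [69, 776, 716]

Answer: 69 776 716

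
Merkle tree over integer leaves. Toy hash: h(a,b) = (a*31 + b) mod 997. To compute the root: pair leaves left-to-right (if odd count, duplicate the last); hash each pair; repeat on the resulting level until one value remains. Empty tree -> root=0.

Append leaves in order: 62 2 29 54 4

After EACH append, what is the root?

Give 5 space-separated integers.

After append 62 (leaves=[62]):
  L0: [62]
  root=62
After append 2 (leaves=[62, 2]):
  L0: [62, 2]
  L1: h(62,2)=(62*31+2)%997=927 -> [927]
  root=927
After append 29 (leaves=[62, 2, 29]):
  L0: [62, 2, 29]
  L1: h(62,2)=(62*31+2)%997=927 h(29,29)=(29*31+29)%997=928 -> [927, 928]
  L2: h(927,928)=(927*31+928)%997=752 -> [752]
  root=752
After append 54 (leaves=[62, 2, 29, 54]):
  L0: [62, 2, 29, 54]
  L1: h(62,2)=(62*31+2)%997=927 h(29,54)=(29*31+54)%997=953 -> [927, 953]
  L2: h(927,953)=(927*31+953)%997=777 -> [777]
  root=777
After append 4 (leaves=[62, 2, 29, 54, 4]):
  L0: [62, 2, 29, 54, 4]
  L1: h(62,2)=(62*31+2)%997=927 h(29,54)=(29*31+54)%997=953 h(4,4)=(4*31+4)%997=128 -> [927, 953, 128]
  L2: h(927,953)=(927*31+953)%997=777 h(128,128)=(128*31+128)%997=108 -> [777, 108]
  L3: h(777,108)=(777*31+108)%997=267 -> [267]
  root=267

Answer: 62 927 752 777 267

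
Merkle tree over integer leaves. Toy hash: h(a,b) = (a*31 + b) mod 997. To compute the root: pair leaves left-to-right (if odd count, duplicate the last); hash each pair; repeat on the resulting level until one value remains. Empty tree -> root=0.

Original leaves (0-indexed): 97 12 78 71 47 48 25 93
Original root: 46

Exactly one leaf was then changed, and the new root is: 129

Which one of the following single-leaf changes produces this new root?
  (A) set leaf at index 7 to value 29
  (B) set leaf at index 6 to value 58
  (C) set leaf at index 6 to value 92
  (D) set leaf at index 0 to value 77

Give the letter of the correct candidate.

Original leaves: [97, 12, 78, 71, 47, 48, 25, 93]
Target new root: 129
Try each candidate change and compute the resulting root:
Candidate A: set leaf[7] = 29 -> leaves = [97, 12, 78, 71, 47, 48, 25, 29]
  L0: [97, 12, 78, 71, 47, 48, 25, 29]
  L1: h(97,12)=(97*31+12)%997=28 h(78,71)=(78*31+71)%997=495 h(47,48)=(47*31+48)%997=508 h(25,29)=(25*31+29)%997=804 -> [28, 495, 508, 804]
  L2: h(28,495)=(28*31+495)%997=366 h(508,804)=(508*31+804)%997=600 -> [366, 600]
  L3: h(366,600)=(366*31+600)%997=979 -> [979]
  root = 979 != target 129
Candidate B: set leaf[6] = 58 -> leaves = [97, 12, 78, 71, 47, 48, 58, 93]
  L0: [97, 12, 78, 71, 47, 48, 58, 93]
  L1: h(97,12)=(97*31+12)%997=28 h(78,71)=(78*31+71)%997=495 h(47,48)=(47*31+48)%997=508 h(58,93)=(58*31+93)%997=894 -> [28, 495, 508, 894]
  L2: h(28,495)=(28*31+495)%997=366 h(508,894)=(508*31+894)%997=690 -> [366, 690]
  L3: h(366,690)=(366*31+690)%997=72 -> [72]
  root = 72 != target 129
Candidate C: set leaf[6] = 92 -> leaves = [97, 12, 78, 71, 47, 48, 92, 93]
  L0: [97, 12, 78, 71, 47, 48, 92, 93]
  L1: h(97,12)=(97*31+12)%997=28 h(78,71)=(78*31+71)%997=495 h(47,48)=(47*31+48)%997=508 h(92,93)=(92*31+93)%997=951 -> [28, 495, 508, 951]
  L2: h(28,495)=(28*31+495)%997=366 h(508,951)=(508*31+951)%997=747 -> [366, 747]
  L3: h(366,747)=(366*31+747)%997=129 -> [129]
  root = 129 == target 129  ** MATCH **
Candidate D: set leaf[0] = 77 -> leaves = [77, 12, 78, 71, 47, 48, 25, 93]
  L0: [77, 12, 78, 71, 47, 48, 25, 93]
  L1: h(77,12)=(77*31+12)%997=405 h(78,71)=(78*31+71)%997=495 h(47,48)=(47*31+48)%997=508 h(25,93)=(25*31+93)%997=868 -> [405, 495, 508, 868]
  L2: h(405,495)=(405*31+495)%997=89 h(508,868)=(508*31+868)%997=664 -> [89, 664]
  L3: h(89,664)=(89*31+664)%997=432 -> [432]
  root = 432 != target 129
Candidate C produces the target root.

Answer: C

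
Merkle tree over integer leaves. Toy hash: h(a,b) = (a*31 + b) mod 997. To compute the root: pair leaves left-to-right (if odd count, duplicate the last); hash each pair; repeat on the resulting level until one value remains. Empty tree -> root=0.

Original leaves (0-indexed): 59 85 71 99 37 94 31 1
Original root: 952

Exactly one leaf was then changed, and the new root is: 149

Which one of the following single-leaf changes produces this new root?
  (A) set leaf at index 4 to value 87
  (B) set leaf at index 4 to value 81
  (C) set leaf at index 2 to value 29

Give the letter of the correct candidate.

Answer: A

Derivation:
Original leaves: [59, 85, 71, 99, 37, 94, 31, 1]
Target new root: 149
Try each candidate change and compute the resulting root:
Candidate A: set leaf[4] = 87 -> leaves = [59, 85, 71, 99, 87, 94, 31, 1]
  L0: [59, 85, 71, 99, 87, 94, 31, 1]
  L1: h(59,85)=(59*31+85)%997=917 h(71,99)=(71*31+99)%997=306 h(87,94)=(87*31+94)%997=797 h(31,1)=(31*31+1)%997=962 -> [917, 306, 797, 962]
  L2: h(917,306)=(917*31+306)%997=817 h(797,962)=(797*31+962)%997=744 -> [817, 744]
  L3: h(817,744)=(817*31+744)%997=149 -> [149]
  root = 149 == target 149  ** MATCH **
Candidate B: set leaf[4] = 81 -> leaves = [59, 85, 71, 99, 81, 94, 31, 1]
  L0: [59, 85, 71, 99, 81, 94, 31, 1]
  L1: h(59,85)=(59*31+85)%997=917 h(71,99)=(71*31+99)%997=306 h(81,94)=(81*31+94)%997=611 h(31,1)=(31*31+1)%997=962 -> [917, 306, 611, 962]
  L2: h(917,306)=(917*31+306)%997=817 h(611,962)=(611*31+962)%997=960 -> [817, 960]
  L3: h(817,960)=(817*31+960)%997=365 -> [365]
  root = 365 != target 149
Candidate C: set leaf[2] = 29 -> leaves = [59, 85, 29, 99, 37, 94, 31, 1]
  L0: [59, 85, 29, 99, 37, 94, 31, 1]
  L1: h(59,85)=(59*31+85)%997=917 h(29,99)=(29*31+99)%997=1 h(37,94)=(37*31+94)%997=244 h(31,1)=(31*31+1)%997=962 -> [917, 1, 244, 962]
  L2: h(917,1)=(917*31+1)%997=512 h(244,962)=(244*31+962)%997=550 -> [512, 550]
  L3: h(512,550)=(512*31+550)%997=470 -> [470]
  root = 470 != target 149
Candidate A produces the target root.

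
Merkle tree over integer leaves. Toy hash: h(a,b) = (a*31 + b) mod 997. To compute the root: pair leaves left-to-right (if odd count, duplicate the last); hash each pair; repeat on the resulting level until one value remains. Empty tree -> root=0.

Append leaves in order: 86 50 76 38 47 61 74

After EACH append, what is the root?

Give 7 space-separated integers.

After append 86 (leaves=[86]):
  L0: [86]
  root=86
After append 50 (leaves=[86, 50]):
  L0: [86, 50]
  L1: h(86,50)=(86*31+50)%997=722 -> [722]
  root=722
After append 76 (leaves=[86, 50, 76]):
  L0: [86, 50, 76]
  L1: h(86,50)=(86*31+50)%997=722 h(76,76)=(76*31+76)%997=438 -> [722, 438]
  L2: h(722,438)=(722*31+438)%997=886 -> [886]
  root=886
After append 38 (leaves=[86, 50, 76, 38]):
  L0: [86, 50, 76, 38]
  L1: h(86,50)=(86*31+50)%997=722 h(76,38)=(76*31+38)%997=400 -> [722, 400]
  L2: h(722,400)=(722*31+400)%997=848 -> [848]
  root=848
After append 47 (leaves=[86, 50, 76, 38, 47]):
  L0: [86, 50, 76, 38, 47]
  L1: h(86,50)=(86*31+50)%997=722 h(76,38)=(76*31+38)%997=400 h(47,47)=(47*31+47)%997=507 -> [722, 400, 507]
  L2: h(722,400)=(722*31+400)%997=848 h(507,507)=(507*31+507)%997=272 -> [848, 272]
  L3: h(848,272)=(848*31+272)%997=638 -> [638]
  root=638
After append 61 (leaves=[86, 50, 76, 38, 47, 61]):
  L0: [86, 50, 76, 38, 47, 61]
  L1: h(86,50)=(86*31+50)%997=722 h(76,38)=(76*31+38)%997=400 h(47,61)=(47*31+61)%997=521 -> [722, 400, 521]
  L2: h(722,400)=(722*31+400)%997=848 h(521,521)=(521*31+521)%997=720 -> [848, 720]
  L3: h(848,720)=(848*31+720)%997=89 -> [89]
  root=89
After append 74 (leaves=[86, 50, 76, 38, 47, 61, 74]):
  L0: [86, 50, 76, 38, 47, 61, 74]
  L1: h(86,50)=(86*31+50)%997=722 h(76,38)=(76*31+38)%997=400 h(47,61)=(47*31+61)%997=521 h(74,74)=(74*31+74)%997=374 -> [722, 400, 521, 374]
  L2: h(722,400)=(722*31+400)%997=848 h(521,374)=(521*31+374)%997=573 -> [848, 573]
  L3: h(848,573)=(848*31+573)%997=939 -> [939]
  root=939

Answer: 86 722 886 848 638 89 939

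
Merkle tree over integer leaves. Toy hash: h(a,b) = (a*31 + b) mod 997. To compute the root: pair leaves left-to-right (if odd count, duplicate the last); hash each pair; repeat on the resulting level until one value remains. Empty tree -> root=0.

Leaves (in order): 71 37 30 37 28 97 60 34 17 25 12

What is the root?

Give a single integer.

Answer: 561

Derivation:
L0: [71, 37, 30, 37, 28, 97, 60, 34, 17, 25, 12]
L1: h(71,37)=(71*31+37)%997=244 h(30,37)=(30*31+37)%997=967 h(28,97)=(28*31+97)%997=965 h(60,34)=(60*31+34)%997=897 h(17,25)=(17*31+25)%997=552 h(12,12)=(12*31+12)%997=384 -> [244, 967, 965, 897, 552, 384]
L2: h(244,967)=(244*31+967)%997=555 h(965,897)=(965*31+897)%997=902 h(552,384)=(552*31+384)%997=547 -> [555, 902, 547]
L3: h(555,902)=(555*31+902)%997=161 h(547,547)=(547*31+547)%997=555 -> [161, 555]
L4: h(161,555)=(161*31+555)%997=561 -> [561]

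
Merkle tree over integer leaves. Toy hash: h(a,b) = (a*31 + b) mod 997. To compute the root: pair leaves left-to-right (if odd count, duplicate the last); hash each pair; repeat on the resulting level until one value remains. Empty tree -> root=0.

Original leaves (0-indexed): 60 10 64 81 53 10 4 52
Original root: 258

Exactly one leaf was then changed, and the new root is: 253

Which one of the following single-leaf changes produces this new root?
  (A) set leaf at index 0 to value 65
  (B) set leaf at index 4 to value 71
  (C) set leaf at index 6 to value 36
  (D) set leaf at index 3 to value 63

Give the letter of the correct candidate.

Answer: C

Derivation:
Original leaves: [60, 10, 64, 81, 53, 10, 4, 52]
Target new root: 253
Try each candidate change and compute the resulting root:
Candidate A: set leaf[0] = 65 -> leaves = [65, 10, 64, 81, 53, 10, 4, 52]
  L0: [65, 10, 64, 81, 53, 10, 4, 52]
  L1: h(65,10)=(65*31+10)%997=31 h(64,81)=(64*31+81)%997=71 h(53,10)=(53*31+10)%997=656 h(4,52)=(4*31+52)%997=176 -> [31, 71, 656, 176]
  L2: h(31,71)=(31*31+71)%997=35 h(656,176)=(656*31+176)%997=572 -> [35, 572]
  L3: h(35,572)=(35*31+572)%997=660 -> [660]
  root = 660 != target 253
Candidate B: set leaf[4] = 71 -> leaves = [60, 10, 64, 81, 71, 10, 4, 52]
  L0: [60, 10, 64, 81, 71, 10, 4, 52]
  L1: h(60,10)=(60*31+10)%997=873 h(64,81)=(64*31+81)%997=71 h(71,10)=(71*31+10)%997=217 h(4,52)=(4*31+52)%997=176 -> [873, 71, 217, 176]
  L2: h(873,71)=(873*31+71)%997=215 h(217,176)=(217*31+176)%997=921 -> [215, 921]
  L3: h(215,921)=(215*31+921)%997=607 -> [607]
  root = 607 != target 253
Candidate C: set leaf[6] = 36 -> leaves = [60, 10, 64, 81, 53, 10, 36, 52]
  L0: [60, 10, 64, 81, 53, 10, 36, 52]
  L1: h(60,10)=(60*31+10)%997=873 h(64,81)=(64*31+81)%997=71 h(53,10)=(53*31+10)%997=656 h(36,52)=(36*31+52)%997=171 -> [873, 71, 656, 171]
  L2: h(873,71)=(873*31+71)%997=215 h(656,171)=(656*31+171)%997=567 -> [215, 567]
  L3: h(215,567)=(215*31+567)%997=253 -> [253]
  root = 253 == target 253  ** MATCH **
Candidate D: set leaf[3] = 63 -> leaves = [60, 10, 64, 63, 53, 10, 4, 52]
  L0: [60, 10, 64, 63, 53, 10, 4, 52]
  L1: h(60,10)=(60*31+10)%997=873 h(64,63)=(64*31+63)%997=53 h(53,10)=(53*31+10)%997=656 h(4,52)=(4*31+52)%997=176 -> [873, 53, 656, 176]
  L2: h(873,53)=(873*31+53)%997=197 h(656,176)=(656*31+176)%997=572 -> [197, 572]
  L3: h(197,572)=(197*31+572)%997=697 -> [697]
  root = 697 != target 253
Candidate C produces the target root.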